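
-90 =-90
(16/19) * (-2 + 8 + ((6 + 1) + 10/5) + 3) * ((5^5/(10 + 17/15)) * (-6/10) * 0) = 0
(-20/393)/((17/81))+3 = 6141/2227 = 2.76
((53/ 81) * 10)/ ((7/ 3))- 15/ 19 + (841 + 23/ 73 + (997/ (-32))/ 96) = 226291644407/ 268434432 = 843.01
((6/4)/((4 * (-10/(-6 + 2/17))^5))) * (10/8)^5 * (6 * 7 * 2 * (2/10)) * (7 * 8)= 861328125/11358856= 75.83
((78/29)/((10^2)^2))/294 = 13/14210000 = 0.00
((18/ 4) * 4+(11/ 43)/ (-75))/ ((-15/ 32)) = -1857248/ 48375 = -38.39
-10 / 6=-5 / 3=-1.67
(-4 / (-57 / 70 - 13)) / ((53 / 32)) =8960 / 51251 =0.17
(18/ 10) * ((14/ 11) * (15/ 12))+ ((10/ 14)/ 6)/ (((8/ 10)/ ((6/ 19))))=17033/ 5852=2.91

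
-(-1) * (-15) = -15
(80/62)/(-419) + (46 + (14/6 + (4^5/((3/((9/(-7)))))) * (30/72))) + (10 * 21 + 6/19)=392784389/5182611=75.79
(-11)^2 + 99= 220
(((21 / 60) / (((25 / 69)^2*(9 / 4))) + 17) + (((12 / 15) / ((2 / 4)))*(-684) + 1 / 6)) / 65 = -20175907 / 1218750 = -16.55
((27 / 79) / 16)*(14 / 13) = 189 / 8216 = 0.02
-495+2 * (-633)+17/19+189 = -1571.11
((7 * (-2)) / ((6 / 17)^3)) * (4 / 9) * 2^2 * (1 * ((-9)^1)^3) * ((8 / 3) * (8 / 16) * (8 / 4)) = 1100512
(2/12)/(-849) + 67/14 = 4.79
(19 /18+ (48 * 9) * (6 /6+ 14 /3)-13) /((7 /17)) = 745433 /126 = 5916.13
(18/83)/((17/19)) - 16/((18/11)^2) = -655222/114291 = -5.73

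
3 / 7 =0.43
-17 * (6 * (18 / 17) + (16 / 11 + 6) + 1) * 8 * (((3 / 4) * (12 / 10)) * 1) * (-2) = 199368 / 55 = 3624.87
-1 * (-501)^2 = -251001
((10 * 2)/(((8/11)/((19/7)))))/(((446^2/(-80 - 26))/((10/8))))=-276925/5569648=-0.05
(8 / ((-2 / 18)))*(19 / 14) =-684 / 7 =-97.71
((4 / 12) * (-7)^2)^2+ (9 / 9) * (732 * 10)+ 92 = 69109 / 9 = 7678.78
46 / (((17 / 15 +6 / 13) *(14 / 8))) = 16.48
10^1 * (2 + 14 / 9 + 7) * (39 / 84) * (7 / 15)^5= 593047 / 546750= 1.08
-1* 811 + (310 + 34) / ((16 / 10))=-596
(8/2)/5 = 4/5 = 0.80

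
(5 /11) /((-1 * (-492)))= 5 /5412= 0.00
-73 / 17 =-4.29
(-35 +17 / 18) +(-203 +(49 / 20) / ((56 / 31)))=-339407 / 1440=-235.70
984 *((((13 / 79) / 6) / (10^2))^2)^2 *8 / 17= 1171001 / 446952179475000000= 0.00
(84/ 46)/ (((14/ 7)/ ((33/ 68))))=693/ 1564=0.44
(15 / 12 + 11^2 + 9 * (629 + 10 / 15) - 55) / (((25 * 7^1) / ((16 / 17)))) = 91748 / 2975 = 30.84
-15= -15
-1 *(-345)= 345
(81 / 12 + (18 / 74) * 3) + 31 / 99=114181 / 14652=7.79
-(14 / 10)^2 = -49 / 25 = -1.96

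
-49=-49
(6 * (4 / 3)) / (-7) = -8 / 7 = -1.14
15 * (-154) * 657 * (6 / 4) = -2276505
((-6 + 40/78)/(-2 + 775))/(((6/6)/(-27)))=1926/10049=0.19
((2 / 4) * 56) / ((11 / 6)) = 168 / 11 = 15.27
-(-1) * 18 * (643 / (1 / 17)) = 196758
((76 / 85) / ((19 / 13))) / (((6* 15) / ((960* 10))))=3328 / 51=65.25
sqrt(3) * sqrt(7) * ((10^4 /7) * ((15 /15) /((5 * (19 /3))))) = 6000 * sqrt(21) /133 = 206.73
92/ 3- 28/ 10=418/ 15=27.87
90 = 90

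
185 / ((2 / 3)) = 555 / 2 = 277.50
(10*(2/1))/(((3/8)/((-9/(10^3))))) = -12/25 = -0.48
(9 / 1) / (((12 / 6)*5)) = 0.90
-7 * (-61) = 427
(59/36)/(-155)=-59/5580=-0.01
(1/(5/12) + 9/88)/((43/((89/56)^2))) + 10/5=127387261/59333120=2.15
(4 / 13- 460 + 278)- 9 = -190.69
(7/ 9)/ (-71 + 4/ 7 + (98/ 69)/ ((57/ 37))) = -21413/ 1913587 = -0.01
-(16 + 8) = -24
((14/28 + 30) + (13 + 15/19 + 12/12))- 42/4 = 661/19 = 34.79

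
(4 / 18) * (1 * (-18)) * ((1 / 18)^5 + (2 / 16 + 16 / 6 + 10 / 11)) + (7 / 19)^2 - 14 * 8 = -237611211671 / 1875868632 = -126.67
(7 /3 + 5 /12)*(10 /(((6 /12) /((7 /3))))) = 128.33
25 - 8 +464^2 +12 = 215325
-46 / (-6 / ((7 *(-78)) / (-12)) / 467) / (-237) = -977431 / 1422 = -687.36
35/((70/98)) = 49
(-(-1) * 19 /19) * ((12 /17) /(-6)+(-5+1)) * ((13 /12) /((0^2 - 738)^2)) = -455 /55553688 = -0.00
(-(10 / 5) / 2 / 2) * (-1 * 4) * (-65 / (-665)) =26 / 133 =0.20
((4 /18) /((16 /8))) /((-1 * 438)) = -1 /3942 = -0.00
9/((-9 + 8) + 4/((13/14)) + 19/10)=1170/677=1.73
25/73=0.34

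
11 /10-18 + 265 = 2481 /10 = 248.10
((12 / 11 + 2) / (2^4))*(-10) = -85 / 44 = -1.93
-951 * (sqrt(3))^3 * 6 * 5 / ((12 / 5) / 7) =-499275 * sqrt(3) / 2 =-432384.83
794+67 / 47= 37385 / 47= 795.43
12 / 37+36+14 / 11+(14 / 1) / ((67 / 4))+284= 8792422 / 27269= 322.43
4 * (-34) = -136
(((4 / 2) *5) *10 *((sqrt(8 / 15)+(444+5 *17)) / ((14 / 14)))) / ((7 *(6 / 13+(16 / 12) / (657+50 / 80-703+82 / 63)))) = 5775380 *sqrt(30) / 1307691+7637940050 / 435897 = 17546.54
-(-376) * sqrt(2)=376 * sqrt(2)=531.74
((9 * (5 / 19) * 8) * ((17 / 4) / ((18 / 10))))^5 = 443705312500000 / 2476099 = 179195303.78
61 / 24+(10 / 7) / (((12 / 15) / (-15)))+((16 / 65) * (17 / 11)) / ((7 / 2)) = -2899139 / 120120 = -24.14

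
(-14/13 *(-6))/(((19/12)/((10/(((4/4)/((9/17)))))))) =90720/4199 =21.61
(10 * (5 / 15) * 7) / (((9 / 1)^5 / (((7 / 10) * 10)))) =490 / 177147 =0.00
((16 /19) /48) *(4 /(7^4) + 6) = 14410 /136857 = 0.11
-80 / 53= -1.51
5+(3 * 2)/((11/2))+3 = 100/11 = 9.09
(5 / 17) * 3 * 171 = 2565 / 17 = 150.88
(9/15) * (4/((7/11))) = 132/35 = 3.77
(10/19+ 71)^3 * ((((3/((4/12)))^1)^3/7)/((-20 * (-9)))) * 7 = 203302813599/137180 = 1482014.97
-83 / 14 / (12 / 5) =-415 / 168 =-2.47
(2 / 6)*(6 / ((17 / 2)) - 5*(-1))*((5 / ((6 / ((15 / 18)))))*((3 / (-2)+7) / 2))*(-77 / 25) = -82159 / 7344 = -11.19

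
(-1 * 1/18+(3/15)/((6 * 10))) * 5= -0.26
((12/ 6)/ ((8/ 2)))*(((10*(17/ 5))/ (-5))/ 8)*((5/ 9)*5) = -85/ 72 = -1.18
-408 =-408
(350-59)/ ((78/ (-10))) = -485/ 13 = -37.31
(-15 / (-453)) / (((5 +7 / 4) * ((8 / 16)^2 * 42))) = 40 / 85617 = 0.00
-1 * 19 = -19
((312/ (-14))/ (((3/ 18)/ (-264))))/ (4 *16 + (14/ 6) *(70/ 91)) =4818528/ 8981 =536.52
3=3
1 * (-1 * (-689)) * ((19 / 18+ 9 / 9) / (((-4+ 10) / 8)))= 50986 / 27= 1888.37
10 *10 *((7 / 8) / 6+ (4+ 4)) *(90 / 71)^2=6598125 / 5041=1308.89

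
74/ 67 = 1.10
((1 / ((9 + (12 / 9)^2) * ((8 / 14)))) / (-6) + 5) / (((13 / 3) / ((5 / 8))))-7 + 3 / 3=-426339 / 80704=-5.28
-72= -72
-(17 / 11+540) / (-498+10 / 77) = 41699 / 38336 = 1.09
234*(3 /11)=702 /11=63.82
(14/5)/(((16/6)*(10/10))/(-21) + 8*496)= 441/624940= 0.00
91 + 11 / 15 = 1376 / 15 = 91.73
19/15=1.27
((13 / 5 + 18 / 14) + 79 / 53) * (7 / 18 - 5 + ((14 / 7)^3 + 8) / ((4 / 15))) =9943081 / 33390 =297.79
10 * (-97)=-970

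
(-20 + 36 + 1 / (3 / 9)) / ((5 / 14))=266 / 5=53.20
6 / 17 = 0.35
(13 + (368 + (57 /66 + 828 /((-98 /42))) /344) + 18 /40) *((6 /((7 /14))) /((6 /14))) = 10651.79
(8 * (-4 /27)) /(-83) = 32 /2241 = 0.01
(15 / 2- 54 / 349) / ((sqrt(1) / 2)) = 14.69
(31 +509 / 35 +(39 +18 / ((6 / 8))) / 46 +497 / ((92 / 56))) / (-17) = -562589 / 27370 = -20.55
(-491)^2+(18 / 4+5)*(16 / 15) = 3616367 / 15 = 241091.13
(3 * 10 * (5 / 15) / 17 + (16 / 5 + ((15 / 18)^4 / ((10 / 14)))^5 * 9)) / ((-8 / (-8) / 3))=174406483710404183 / 11510128422420480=15.15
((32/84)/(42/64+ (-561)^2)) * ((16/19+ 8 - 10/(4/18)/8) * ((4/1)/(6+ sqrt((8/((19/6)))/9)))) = 31296/11961101453 - 20864 * sqrt(57)/681782782821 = 0.00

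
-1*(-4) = 4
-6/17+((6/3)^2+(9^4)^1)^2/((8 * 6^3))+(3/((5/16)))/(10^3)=457922961881/18360000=24941.34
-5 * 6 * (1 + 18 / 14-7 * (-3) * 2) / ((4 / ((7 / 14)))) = -2325 / 14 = -166.07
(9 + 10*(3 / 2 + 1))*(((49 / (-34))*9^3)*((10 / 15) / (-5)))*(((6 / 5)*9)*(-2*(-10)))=5143824 / 5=1028764.80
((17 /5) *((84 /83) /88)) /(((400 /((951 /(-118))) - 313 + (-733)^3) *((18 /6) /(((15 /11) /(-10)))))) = 339507 /75229174990651000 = 0.00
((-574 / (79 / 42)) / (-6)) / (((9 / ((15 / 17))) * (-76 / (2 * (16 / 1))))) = -160720 / 76551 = -2.10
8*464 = 3712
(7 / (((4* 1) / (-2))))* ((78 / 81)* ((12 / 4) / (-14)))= 13 / 18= 0.72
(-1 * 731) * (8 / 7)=-5848 / 7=-835.43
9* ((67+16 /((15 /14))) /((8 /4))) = 3687 /10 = 368.70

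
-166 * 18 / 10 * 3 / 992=-2241 / 2480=-0.90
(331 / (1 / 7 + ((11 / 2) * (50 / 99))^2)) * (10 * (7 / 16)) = 6568695 / 35648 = 184.27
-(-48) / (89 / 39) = 1872 / 89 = 21.03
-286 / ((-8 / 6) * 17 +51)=-858 / 85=-10.09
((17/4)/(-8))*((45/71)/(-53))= 765/120416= 0.01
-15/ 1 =-15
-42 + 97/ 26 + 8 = -787/ 26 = -30.27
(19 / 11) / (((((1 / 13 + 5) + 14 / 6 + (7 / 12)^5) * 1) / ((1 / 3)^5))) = 252928 / 266082377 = 0.00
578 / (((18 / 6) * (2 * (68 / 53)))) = 901 / 12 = 75.08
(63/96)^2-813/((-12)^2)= -16021/3072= -5.22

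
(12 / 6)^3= 8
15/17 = 0.88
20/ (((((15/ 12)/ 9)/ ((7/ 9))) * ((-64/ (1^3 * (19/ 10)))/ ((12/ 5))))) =-399/ 50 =-7.98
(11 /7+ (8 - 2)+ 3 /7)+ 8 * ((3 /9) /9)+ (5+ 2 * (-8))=-2.70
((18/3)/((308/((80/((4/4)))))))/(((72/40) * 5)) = 40/231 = 0.17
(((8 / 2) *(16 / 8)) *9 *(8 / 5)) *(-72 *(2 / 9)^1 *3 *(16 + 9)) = -138240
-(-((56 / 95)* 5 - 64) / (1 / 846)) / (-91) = 981360 / 1729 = 567.59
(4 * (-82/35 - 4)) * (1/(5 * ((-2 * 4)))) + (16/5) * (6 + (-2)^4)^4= 131183471/175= 749619.83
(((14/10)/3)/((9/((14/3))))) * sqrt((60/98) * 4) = 28 * sqrt(30)/405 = 0.38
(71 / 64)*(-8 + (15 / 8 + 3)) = -1775 / 512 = -3.47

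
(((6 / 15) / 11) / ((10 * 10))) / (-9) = -1 / 24750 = -0.00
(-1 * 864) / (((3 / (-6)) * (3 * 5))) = 576 / 5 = 115.20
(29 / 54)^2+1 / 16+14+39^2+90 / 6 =18083293 / 11664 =1550.35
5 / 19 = 0.26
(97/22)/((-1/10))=-485/11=-44.09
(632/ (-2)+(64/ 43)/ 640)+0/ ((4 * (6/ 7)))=-135879/ 430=-316.00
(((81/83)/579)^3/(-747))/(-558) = 243/21153195637184414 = 0.00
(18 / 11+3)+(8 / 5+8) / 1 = 783 / 55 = 14.24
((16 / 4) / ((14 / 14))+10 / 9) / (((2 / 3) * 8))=23 / 24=0.96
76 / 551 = 4 / 29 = 0.14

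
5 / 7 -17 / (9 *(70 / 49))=-0.61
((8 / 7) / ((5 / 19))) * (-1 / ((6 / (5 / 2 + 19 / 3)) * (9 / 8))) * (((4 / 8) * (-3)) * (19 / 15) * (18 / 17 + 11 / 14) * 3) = 33597548 / 562275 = 59.75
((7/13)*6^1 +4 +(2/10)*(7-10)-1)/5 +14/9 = 7844/2925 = 2.68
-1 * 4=-4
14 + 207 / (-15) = 1 / 5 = 0.20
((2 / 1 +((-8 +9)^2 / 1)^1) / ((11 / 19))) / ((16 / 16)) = 57 / 11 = 5.18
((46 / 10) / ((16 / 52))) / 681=299 / 13620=0.02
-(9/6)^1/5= -3/10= -0.30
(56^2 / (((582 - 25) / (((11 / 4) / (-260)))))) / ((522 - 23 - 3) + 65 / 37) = -11396 / 95255355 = -0.00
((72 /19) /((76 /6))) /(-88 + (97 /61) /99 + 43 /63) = -380457 /111022301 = -0.00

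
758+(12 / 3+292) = 1054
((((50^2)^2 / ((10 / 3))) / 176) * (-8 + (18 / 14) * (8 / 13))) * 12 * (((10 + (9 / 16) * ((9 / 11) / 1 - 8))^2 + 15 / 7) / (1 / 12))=-706356549140625 / 1695694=-416558971.81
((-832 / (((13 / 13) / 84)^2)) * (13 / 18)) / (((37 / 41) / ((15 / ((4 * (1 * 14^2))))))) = -3325920 / 37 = -89889.73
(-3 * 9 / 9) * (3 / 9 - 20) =59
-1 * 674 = -674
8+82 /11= 170 /11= 15.45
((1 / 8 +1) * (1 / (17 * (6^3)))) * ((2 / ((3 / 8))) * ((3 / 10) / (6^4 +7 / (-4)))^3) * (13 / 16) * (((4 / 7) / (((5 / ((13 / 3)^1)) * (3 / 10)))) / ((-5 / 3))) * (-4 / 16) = 169 / 41278267869317500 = 0.00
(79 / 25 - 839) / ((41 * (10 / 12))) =-125376 / 5125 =-24.46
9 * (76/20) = 171/5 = 34.20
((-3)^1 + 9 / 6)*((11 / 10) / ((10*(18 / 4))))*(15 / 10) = -11 / 200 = -0.06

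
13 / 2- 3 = 7 / 2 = 3.50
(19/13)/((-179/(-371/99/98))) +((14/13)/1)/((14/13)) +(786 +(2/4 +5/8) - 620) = 2168965823/12900888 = 168.13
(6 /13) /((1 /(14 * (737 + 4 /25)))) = 1548036 /325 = 4763.19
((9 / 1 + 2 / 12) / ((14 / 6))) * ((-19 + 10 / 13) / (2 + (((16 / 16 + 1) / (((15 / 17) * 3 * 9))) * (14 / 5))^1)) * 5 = -131979375 / 823732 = -160.22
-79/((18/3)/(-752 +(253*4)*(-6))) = 269548/3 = 89849.33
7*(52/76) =91/19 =4.79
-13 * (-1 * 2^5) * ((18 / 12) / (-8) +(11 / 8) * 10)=5642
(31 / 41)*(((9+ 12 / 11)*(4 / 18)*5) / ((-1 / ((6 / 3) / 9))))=-22940 / 12177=-1.88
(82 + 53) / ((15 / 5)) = 45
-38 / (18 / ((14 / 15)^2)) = -3724 / 2025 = -1.84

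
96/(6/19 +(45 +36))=608/515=1.18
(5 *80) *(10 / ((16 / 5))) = 1250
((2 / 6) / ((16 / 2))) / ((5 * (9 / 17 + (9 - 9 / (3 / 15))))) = -17 / 72360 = -0.00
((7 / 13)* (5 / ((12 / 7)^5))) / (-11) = -588245 / 35582976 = -0.02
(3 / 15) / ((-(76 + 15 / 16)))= -16 / 6155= -0.00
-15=-15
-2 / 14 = -1 / 7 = -0.14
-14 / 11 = -1.27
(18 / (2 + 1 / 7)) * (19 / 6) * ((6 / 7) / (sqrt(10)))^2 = 342 / 175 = 1.95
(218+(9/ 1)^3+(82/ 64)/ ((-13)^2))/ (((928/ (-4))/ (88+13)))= -517263117/ 1254656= -412.27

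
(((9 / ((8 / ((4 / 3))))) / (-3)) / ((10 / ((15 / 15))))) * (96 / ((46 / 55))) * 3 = -396 / 23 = -17.22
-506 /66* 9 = -69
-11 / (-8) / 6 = 11 / 48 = 0.23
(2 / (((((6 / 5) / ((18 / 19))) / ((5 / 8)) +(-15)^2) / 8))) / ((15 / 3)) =0.01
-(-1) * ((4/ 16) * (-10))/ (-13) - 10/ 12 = -25/ 39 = -0.64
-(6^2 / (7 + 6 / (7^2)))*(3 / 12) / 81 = -49 / 3141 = -0.02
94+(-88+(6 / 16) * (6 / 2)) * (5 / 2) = -1971 / 16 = -123.19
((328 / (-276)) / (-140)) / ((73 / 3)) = 41 / 117530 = 0.00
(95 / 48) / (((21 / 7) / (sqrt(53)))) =95 * sqrt(53) / 144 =4.80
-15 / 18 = -5 / 6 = -0.83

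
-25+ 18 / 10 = -116 / 5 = -23.20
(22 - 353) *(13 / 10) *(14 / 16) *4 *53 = -1596413 / 20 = -79820.65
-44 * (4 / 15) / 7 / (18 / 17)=-1496 / 945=-1.58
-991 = -991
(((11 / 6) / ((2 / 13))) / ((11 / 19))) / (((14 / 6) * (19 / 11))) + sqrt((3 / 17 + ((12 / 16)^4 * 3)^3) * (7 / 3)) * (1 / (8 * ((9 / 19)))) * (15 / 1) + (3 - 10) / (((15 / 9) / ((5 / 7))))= 59 / 28 + 665 * sqrt(238212959) / 1671168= 8.25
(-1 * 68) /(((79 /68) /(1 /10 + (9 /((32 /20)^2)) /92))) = -1175941 /145360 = -8.09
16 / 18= 8 / 9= 0.89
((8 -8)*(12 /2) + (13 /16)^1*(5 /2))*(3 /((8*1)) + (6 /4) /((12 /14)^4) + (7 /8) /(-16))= 696215 /110592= 6.30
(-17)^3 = -4913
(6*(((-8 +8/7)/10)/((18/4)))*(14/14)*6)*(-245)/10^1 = 134.40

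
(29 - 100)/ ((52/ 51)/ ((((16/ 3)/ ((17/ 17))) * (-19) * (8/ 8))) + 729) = -91732/ 941855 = -0.10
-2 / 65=-0.03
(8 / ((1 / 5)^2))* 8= 1600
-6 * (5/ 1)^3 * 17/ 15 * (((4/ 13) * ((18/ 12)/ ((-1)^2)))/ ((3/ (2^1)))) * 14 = -47600/ 13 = -3661.54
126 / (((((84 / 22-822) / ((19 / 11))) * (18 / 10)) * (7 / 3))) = -19 / 300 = -0.06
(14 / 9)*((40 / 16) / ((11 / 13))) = 455 / 99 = 4.60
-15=-15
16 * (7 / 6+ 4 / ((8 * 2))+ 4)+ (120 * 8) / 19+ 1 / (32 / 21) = 251437 / 1824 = 137.85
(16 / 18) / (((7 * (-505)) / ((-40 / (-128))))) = -1 / 12726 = -0.00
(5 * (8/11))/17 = 40/187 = 0.21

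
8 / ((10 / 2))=8 / 5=1.60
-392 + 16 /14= -2736 /7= -390.86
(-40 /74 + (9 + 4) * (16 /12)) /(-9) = -1864 /999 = -1.87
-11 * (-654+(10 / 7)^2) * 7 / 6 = 175703 / 21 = 8366.81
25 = 25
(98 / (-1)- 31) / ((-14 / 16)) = 1032 / 7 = 147.43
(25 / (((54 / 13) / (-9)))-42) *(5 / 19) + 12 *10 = 10795 / 114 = 94.69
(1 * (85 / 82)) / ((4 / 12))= 255 / 82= 3.11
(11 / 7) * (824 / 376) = 3.44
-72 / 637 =-0.11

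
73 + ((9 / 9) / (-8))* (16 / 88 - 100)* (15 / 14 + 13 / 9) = 64305 / 616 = 104.39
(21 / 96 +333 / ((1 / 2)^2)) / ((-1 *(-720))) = 42631 / 23040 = 1.85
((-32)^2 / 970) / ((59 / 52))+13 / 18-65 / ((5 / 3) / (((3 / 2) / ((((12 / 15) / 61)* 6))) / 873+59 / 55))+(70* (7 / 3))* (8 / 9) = 14162141767 / 135978480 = 104.15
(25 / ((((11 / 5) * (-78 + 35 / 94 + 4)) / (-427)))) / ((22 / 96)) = 80276000 / 279147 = 287.58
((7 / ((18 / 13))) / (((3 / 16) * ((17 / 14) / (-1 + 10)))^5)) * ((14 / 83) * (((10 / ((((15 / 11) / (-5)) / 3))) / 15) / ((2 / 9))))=-320079034274807808 / 117848131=-2716029788.16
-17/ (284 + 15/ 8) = -136/ 2287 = -0.06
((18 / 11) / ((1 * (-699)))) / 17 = -6 / 43571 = -0.00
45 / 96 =15 / 32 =0.47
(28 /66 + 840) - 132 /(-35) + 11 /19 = 18538579 /21945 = 844.77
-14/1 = -14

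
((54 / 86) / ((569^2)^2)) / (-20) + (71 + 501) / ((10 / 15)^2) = 116018184115625193 / 90146219204060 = 1287.00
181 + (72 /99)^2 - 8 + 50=27047 /121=223.53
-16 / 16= -1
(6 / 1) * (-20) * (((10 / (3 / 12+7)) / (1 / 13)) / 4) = -537.93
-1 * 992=-992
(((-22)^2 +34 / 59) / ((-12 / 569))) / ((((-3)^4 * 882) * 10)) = -542257 / 16860312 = -0.03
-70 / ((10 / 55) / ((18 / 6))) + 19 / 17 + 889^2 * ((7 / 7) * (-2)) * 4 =-107503272 / 17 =-6323721.88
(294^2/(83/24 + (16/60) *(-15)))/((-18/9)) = 79787.08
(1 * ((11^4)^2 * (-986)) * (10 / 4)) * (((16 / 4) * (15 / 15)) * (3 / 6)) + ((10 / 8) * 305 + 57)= -4227157131567 / 4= -1056789282891.75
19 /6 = 3.17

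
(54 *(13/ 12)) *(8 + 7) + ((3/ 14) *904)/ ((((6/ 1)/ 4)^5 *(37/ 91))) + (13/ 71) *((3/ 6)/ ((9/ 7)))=200086016/ 212787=940.31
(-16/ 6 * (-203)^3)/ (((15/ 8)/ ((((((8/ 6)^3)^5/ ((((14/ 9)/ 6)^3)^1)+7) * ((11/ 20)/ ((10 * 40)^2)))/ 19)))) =288531959314687/ 31164750000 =9258.28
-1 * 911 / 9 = -911 / 9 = -101.22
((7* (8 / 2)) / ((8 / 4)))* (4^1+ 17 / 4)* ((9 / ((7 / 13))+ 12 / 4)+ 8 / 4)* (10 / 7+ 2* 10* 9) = 3185160 / 7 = 455022.86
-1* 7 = -7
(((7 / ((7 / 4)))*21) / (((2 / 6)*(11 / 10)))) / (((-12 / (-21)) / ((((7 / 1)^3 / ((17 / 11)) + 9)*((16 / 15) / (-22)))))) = -9233952 / 2057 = -4489.04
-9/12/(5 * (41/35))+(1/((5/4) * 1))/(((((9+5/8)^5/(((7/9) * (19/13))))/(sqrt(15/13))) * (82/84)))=-21/164+4980736 * sqrt(195)/5741420639955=-0.13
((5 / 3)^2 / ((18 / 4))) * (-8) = -4.94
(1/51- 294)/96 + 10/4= -2753/4896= -0.56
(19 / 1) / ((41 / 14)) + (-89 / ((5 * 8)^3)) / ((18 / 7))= 306406457 / 47232000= 6.49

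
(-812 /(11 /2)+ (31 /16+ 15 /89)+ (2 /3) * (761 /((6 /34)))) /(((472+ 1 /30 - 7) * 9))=0.65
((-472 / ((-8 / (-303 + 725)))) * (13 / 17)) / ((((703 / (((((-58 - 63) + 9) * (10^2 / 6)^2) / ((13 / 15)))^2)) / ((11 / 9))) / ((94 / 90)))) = 5045928272000000000 / 113259627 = 44551870826.84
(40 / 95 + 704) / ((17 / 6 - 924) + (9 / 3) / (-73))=-5862192 / 7666291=-0.76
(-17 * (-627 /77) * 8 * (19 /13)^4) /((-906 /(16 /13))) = -6.86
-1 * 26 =-26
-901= -901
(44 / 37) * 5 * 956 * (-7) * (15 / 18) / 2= -1840300 / 111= -16579.28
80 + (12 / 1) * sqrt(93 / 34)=6 * sqrt(3162) / 17 + 80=99.85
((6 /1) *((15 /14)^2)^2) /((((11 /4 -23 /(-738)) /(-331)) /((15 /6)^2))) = -92749303125 /15769768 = -5881.46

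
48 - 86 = -38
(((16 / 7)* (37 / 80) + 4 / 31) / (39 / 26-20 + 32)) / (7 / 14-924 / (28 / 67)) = -0.00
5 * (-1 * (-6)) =30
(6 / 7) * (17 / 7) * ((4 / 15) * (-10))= -272 / 49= -5.55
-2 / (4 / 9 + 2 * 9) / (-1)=9 / 83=0.11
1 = 1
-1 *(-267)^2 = -71289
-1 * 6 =-6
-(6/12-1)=1/2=0.50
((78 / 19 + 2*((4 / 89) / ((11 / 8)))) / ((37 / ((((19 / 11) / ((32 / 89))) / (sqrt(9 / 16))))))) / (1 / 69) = 892147 / 17908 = 49.82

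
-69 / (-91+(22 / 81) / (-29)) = 0.76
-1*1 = -1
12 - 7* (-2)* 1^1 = 26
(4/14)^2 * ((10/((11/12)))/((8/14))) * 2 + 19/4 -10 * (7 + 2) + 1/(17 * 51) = -21932191/267036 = -82.13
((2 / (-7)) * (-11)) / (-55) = -2 / 35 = -0.06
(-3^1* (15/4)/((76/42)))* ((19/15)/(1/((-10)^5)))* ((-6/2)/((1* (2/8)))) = -9450000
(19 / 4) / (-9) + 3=89 / 36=2.47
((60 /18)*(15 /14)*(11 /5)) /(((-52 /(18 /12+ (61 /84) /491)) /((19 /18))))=-64713715 /270230688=-0.24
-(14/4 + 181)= -369/2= -184.50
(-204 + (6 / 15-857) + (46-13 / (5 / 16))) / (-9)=5281 / 45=117.36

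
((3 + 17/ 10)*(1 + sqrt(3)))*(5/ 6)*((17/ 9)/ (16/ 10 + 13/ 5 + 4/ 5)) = 799/ 540 + 799*sqrt(3)/ 540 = 4.04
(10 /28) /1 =5 /14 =0.36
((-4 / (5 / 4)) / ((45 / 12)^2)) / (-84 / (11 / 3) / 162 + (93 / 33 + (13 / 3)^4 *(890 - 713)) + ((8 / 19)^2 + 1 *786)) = -1524864 / 423506668375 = -0.00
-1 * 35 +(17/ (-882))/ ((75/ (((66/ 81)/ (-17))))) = -31255864/ 893025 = -35.00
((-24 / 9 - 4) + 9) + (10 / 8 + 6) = 115 / 12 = 9.58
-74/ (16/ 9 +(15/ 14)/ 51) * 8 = -329.11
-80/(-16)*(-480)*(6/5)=-2880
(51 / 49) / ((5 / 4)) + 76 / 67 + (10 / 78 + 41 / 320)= 2.22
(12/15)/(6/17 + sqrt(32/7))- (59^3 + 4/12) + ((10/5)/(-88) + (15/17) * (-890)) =-5202315028591/25233780 + 1156 * sqrt(14)/11245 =-206164.33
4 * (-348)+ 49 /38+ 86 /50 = -1319541 /950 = -1388.99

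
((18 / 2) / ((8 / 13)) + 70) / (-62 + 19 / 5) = -3385 / 2328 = -1.45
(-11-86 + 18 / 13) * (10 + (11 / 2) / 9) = -237413 / 234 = -1014.59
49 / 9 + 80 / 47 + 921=392606 / 423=928.15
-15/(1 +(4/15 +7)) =-1.81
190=190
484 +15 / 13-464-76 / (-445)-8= 77083 / 5785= 13.32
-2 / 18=-1 / 9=-0.11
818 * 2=1636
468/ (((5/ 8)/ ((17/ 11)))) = 63648/ 55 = 1157.24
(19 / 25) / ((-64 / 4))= -0.05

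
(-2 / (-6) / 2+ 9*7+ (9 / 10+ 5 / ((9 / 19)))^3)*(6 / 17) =1141961291 / 2065500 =552.87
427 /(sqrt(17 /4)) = 854* sqrt(17) /17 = 207.13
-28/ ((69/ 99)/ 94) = -86856/ 23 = -3776.35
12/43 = 0.28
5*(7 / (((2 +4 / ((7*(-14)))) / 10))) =8575 / 48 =178.65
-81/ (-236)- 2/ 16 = 103/ 472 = 0.22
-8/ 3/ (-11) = 8/ 33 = 0.24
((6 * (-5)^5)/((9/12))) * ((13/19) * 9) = -2925000/19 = -153947.37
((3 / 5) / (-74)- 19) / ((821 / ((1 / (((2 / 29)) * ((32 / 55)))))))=-2243527 / 3888256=-0.58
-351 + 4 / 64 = -350.94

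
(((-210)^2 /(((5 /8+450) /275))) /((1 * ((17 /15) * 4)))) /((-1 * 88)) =-118125 /1751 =-67.46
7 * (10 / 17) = 70 / 17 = 4.12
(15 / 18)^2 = 0.69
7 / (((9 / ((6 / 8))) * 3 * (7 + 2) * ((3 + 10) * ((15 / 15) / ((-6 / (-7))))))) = 1 / 702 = 0.00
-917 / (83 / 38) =-34846 / 83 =-419.83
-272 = -272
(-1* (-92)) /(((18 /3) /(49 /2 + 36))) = 927.67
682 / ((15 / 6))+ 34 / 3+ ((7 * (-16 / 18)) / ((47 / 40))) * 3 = 63038 / 235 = 268.25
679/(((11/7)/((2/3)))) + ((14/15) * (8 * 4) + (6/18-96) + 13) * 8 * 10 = -129886/33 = -3935.94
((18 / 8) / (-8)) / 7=-9 / 224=-0.04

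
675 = 675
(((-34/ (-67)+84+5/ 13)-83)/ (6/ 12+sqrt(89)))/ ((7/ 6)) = -19776/ 2164435+39552 * sqrt(89)/ 2164435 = 0.16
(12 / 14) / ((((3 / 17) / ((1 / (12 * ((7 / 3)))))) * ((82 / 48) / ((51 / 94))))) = 5202 / 94423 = 0.06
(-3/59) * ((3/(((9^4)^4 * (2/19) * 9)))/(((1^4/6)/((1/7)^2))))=-19/1785693788656890777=-0.00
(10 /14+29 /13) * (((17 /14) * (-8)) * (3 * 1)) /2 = -27336 /637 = -42.91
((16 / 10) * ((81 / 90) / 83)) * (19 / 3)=228 / 2075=0.11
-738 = -738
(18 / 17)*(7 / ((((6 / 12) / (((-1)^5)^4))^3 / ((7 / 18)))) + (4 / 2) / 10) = 1978 / 85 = 23.27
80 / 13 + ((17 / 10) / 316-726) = -29571059 / 41080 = -719.84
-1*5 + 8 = 3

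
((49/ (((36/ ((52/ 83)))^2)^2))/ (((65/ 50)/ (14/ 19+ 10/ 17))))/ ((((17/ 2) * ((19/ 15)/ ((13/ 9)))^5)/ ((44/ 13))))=3618895220941000000/ 1028745928335565055311947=0.00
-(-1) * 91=91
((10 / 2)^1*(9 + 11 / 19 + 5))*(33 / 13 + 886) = 15998135 / 247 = 64769.78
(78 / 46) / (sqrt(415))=39*sqrt(415) / 9545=0.08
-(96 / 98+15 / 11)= -1263 / 539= -2.34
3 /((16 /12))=9 /4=2.25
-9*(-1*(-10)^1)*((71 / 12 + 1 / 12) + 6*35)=-19440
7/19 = 0.37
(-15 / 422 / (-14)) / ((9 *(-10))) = -1 / 35448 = -0.00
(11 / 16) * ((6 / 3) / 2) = 11 / 16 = 0.69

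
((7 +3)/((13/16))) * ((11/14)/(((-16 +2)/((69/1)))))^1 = -30360/637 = -47.66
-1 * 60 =-60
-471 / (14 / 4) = -942 / 7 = -134.57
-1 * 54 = -54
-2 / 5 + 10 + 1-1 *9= 8 / 5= 1.60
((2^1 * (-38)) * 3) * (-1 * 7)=1596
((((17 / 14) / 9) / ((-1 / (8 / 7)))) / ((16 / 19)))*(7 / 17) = -0.08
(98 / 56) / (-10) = -7 / 40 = -0.18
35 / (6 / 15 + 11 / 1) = 3.07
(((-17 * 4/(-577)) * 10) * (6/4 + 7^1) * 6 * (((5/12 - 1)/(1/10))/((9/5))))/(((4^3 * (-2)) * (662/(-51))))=-4298875/36669504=-0.12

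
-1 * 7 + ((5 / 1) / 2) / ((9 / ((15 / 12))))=-479 / 72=-6.65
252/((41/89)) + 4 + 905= 1456.02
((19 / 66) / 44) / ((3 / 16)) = 38 / 1089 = 0.03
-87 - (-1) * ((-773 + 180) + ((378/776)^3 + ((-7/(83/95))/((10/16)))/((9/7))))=-30100490599433/43633070784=-689.85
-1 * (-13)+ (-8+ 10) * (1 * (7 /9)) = 131 /9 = 14.56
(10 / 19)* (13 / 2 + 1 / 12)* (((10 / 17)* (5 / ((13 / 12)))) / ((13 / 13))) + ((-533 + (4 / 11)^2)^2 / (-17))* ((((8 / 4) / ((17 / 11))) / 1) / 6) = -1024167732163 / 285032319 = -3593.16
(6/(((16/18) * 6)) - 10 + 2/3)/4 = -197/96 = -2.05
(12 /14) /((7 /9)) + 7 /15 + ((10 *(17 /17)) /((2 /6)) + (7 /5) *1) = 32.97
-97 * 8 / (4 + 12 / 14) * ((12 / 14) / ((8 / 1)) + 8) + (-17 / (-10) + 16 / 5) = -219357 / 170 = -1290.34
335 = 335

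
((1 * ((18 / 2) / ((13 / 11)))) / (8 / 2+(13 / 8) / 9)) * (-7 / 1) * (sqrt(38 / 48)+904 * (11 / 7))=-70880832 / 3913 - 594 * sqrt(114) / 559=-18125.54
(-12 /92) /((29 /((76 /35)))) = -228 /23345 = -0.01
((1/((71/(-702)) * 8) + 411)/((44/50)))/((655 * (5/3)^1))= 349119/818488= 0.43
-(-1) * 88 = 88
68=68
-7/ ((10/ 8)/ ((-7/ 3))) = 196/ 15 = 13.07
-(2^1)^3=-8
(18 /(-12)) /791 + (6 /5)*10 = 18981 /1582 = 12.00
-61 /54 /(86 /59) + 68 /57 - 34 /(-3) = 1036891 /88236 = 11.75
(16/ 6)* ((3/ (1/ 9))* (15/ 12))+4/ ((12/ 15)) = 95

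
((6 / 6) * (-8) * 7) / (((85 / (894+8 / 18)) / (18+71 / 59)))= -102151280 / 9027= -11316.19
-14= -14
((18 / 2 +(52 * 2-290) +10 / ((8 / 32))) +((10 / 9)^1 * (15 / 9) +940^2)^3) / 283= 13578792275602950428429 / 5570289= 2437717733425132.96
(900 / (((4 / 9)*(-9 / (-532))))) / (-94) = -1273.40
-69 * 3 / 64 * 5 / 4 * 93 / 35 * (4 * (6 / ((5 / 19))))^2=-62546499 / 700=-89352.14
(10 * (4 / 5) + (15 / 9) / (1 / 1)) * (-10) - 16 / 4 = -302 / 3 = -100.67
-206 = -206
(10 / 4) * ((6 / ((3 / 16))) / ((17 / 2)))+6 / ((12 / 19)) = 643 / 34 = 18.91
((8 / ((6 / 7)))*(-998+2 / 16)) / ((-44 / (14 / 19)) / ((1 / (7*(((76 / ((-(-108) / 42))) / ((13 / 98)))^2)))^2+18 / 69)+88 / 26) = 32874900465138662044200177 / 796043632307339467090072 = 41.30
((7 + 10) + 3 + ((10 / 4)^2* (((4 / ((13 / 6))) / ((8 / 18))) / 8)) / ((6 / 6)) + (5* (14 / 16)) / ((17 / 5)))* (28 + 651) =58899855 / 3536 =16657.20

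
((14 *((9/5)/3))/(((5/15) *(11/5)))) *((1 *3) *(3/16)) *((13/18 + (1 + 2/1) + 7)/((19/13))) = 158067/3344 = 47.27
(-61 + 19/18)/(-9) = 1079/162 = 6.66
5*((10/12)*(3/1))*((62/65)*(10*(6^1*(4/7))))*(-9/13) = -334800/1183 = -283.01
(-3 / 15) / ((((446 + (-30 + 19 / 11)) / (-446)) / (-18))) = -88308 / 22975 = -3.84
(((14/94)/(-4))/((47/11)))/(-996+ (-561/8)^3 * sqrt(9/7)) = -11727536128/206581449440976605763+ 580053462912 * sqrt(7)/68860483146992201921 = 0.00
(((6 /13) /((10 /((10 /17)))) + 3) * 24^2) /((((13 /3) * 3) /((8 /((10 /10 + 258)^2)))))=3082752 /192723713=0.02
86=86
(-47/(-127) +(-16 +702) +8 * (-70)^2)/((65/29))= 17795.46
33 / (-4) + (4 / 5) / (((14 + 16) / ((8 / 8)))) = -2467 / 300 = -8.22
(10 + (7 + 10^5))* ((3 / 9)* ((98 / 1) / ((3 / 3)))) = 3267222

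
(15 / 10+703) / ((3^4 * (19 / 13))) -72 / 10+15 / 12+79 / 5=486353 / 30780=15.80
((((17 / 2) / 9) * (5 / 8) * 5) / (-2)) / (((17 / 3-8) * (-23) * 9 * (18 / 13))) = -5525 / 2503872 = -0.00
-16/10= -8/5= -1.60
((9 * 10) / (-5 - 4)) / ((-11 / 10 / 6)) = 54.55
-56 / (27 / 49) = -2744 / 27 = -101.63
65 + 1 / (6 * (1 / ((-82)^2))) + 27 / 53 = 188602 / 159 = 1186.18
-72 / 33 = -2.18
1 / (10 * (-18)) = -1 / 180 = -0.01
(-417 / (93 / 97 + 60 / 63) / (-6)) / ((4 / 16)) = 566286 / 3893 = 145.46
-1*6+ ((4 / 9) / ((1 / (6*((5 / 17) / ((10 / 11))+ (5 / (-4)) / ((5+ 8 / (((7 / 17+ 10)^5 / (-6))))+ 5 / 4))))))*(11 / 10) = -2081127682138636 / 369145862829885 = -5.64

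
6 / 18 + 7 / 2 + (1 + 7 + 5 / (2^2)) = 157 / 12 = 13.08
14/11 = 1.27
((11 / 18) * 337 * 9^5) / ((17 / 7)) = 170251389 / 34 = 5007393.79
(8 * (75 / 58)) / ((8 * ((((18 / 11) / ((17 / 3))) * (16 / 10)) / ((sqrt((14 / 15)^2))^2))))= 45815 / 18792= 2.44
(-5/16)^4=625/65536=0.01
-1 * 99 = -99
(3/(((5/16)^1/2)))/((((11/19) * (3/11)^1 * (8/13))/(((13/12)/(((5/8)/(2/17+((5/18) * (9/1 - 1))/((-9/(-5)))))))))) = 47831056/103275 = 463.14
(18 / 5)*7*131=16506 / 5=3301.20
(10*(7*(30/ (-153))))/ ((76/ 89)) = -15575/ 969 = -16.07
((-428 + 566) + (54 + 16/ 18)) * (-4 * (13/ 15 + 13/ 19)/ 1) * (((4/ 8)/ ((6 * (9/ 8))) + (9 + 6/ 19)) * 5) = -14784567616/ 263169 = -56178.99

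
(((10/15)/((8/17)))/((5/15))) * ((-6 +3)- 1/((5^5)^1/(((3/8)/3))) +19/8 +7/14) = -26571/50000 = -0.53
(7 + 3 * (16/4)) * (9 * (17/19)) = 153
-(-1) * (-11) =-11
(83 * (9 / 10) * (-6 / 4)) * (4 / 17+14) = -271161 / 170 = -1595.06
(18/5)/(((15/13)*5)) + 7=953/125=7.62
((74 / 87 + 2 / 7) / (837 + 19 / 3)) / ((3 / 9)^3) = 9342 / 256795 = 0.04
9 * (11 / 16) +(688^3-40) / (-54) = -868427461 / 144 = -6030746.26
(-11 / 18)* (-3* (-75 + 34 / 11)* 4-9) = -3131 / 6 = -521.83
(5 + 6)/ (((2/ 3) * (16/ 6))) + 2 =131/ 16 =8.19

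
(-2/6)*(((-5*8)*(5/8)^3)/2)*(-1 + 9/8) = 625/3072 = 0.20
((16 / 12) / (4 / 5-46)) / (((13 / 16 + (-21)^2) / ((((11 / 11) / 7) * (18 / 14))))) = -480 / 39141053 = -0.00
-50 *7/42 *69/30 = -115/6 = -19.17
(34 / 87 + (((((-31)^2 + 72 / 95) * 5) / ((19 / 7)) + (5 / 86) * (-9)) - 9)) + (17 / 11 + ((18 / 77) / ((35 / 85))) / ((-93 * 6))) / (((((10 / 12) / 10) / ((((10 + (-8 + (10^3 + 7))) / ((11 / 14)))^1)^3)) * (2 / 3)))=6561255613969032996373 / 111446043522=58873831736.11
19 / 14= 1.36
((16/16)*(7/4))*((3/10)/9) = 7/120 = 0.06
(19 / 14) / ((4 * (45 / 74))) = 703 / 1260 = 0.56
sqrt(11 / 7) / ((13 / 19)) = 19 * sqrt(77) / 91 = 1.83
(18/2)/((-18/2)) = -1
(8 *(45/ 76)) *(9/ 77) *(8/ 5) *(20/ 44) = 6480/ 16093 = 0.40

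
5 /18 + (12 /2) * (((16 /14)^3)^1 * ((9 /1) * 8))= 3983027 /6174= 645.13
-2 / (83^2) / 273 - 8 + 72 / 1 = 120364606 / 1880697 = 64.00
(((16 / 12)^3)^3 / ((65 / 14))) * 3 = 3670016 / 426465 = 8.61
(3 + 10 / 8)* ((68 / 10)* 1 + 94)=2142 / 5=428.40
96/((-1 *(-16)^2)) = -3/8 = -0.38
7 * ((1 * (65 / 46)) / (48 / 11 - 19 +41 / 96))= -48048 / 69023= -0.70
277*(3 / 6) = 277 / 2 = 138.50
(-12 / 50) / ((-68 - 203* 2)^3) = 1 / 443735100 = 0.00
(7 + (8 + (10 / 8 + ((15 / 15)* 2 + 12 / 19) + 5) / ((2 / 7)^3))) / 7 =240645 / 4256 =56.54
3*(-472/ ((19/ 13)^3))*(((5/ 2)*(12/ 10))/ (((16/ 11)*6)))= -4277559/ 27436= -155.91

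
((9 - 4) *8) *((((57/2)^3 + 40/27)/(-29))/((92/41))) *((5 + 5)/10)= -1025108855/72036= -14230.51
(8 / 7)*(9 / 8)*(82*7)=738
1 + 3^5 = 244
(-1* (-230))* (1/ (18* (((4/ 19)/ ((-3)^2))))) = 2185/ 4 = 546.25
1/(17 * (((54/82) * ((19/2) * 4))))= 41/17442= 0.00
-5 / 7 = -0.71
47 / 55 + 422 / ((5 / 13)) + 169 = 69688 / 55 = 1267.05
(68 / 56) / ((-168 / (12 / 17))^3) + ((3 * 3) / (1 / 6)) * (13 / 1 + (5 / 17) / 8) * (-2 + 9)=54710616995 / 11102224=4927.90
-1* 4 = -4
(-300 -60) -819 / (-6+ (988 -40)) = -113313 / 314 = -360.87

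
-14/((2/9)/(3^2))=-567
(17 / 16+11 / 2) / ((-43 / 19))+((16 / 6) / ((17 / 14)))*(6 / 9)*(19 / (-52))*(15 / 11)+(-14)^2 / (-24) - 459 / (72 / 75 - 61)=-10420785577 / 2510464528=-4.15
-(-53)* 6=318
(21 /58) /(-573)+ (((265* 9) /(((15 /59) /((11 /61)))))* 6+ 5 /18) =30865890022 /3040911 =10150.21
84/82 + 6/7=540/287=1.88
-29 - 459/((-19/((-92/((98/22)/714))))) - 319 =-47426100/133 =-356587.22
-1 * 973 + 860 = -113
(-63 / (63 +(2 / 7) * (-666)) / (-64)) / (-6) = 49 / 38016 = 0.00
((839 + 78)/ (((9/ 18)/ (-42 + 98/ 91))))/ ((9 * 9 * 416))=-121961/ 54756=-2.23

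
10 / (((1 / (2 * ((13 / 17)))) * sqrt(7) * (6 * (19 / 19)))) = 130 * sqrt(7) / 357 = 0.96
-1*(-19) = 19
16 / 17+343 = 5847 / 17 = 343.94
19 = 19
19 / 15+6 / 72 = 27 / 20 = 1.35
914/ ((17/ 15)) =13710/ 17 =806.47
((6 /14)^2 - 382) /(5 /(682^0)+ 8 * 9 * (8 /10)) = -93545 /15337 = -6.10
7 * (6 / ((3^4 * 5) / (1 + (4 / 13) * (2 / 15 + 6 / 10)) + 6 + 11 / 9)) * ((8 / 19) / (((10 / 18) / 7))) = 22766184 / 34499725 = 0.66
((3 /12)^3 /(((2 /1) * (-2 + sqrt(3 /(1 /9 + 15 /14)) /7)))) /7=-149 /263552 - 3 * sqrt(6258) /3689728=-0.00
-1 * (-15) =15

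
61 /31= 1.97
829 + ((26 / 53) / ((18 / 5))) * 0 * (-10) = 829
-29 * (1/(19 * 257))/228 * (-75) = 725/371108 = 0.00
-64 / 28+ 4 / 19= -276 / 133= -2.08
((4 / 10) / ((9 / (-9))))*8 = -16 / 5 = -3.20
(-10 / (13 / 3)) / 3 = -10 / 13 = -0.77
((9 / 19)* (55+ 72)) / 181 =1143 / 3439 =0.33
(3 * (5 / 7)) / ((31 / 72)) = 1080 / 217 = 4.98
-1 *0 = 0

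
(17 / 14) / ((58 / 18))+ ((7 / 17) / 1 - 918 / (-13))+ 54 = 11251999 / 89726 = 125.40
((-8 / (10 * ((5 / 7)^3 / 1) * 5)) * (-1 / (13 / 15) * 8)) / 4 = 8232 / 8125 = 1.01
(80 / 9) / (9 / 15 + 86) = 400 / 3897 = 0.10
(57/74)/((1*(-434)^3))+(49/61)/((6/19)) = 2815921812857/1107011157168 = 2.54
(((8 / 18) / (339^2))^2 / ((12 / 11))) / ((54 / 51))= 374 / 28883350859067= 0.00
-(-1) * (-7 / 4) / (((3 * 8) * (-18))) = 7 / 1728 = 0.00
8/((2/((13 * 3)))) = 156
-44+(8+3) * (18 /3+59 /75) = 2299 /75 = 30.65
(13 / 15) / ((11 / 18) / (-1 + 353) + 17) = 2496 / 48965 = 0.05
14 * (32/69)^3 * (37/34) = 8486912/5584653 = 1.52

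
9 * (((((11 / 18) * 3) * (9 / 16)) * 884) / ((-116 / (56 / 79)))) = -50.14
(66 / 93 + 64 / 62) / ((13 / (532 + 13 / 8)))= 115263 / 1612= 71.50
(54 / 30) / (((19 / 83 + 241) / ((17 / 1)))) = 4233 / 33370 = 0.13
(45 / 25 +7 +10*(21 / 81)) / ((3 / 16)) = 24608 / 405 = 60.76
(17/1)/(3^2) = 17/9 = 1.89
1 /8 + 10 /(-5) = -15 /8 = -1.88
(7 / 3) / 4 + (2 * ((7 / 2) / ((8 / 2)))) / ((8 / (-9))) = -133 / 96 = -1.39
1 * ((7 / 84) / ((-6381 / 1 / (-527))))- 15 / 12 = -23797 / 19143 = -1.24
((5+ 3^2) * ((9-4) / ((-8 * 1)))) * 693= -24255 / 4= -6063.75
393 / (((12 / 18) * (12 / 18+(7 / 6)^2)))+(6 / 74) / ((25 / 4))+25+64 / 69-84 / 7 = 1419446119 / 4659225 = 304.65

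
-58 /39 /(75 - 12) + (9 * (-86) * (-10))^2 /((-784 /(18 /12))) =-3942669737 /34398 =-114619.16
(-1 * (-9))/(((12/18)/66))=891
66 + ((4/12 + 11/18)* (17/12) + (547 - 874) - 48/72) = -56231/216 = -260.33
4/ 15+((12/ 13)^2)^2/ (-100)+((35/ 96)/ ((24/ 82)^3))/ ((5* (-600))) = 144730011341/ 568551260160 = 0.25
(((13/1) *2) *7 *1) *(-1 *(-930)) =169260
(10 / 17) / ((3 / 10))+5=355 / 51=6.96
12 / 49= 0.24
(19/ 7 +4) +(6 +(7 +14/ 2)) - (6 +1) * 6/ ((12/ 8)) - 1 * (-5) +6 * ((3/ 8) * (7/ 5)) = 961/ 140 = 6.86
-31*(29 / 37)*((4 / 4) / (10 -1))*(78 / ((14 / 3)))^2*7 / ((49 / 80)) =-109390320 / 12691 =-8619.52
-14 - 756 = -770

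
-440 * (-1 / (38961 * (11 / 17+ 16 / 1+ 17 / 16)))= 119680 / 187675137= 0.00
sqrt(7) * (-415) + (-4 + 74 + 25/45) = 635/9 - 415 * sqrt(7) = -1027.43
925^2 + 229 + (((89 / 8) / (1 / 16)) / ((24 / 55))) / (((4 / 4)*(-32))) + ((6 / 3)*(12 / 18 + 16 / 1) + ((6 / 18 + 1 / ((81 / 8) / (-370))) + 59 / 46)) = 204086948365 / 238464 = 855839.66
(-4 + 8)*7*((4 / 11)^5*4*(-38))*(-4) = 17432576 / 161051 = 108.24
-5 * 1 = -5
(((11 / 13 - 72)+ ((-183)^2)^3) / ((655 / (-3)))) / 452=-366193940863704 / 962195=-380581837.22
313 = 313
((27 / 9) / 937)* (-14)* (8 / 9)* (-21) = 784 / 937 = 0.84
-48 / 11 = -4.36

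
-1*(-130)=130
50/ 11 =4.55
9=9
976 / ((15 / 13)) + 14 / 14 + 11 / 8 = 101789 / 120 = 848.24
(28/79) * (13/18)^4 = 199927/2073276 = 0.10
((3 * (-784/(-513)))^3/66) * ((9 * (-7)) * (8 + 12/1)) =-33732321280/18334107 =-1839.87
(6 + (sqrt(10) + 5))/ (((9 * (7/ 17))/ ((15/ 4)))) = 85 * sqrt(10)/ 84 + 935/ 84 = 14.33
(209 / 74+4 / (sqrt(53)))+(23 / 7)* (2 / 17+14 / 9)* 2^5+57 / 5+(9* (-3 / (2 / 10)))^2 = 4* sqrt(53) / 53+7297371343 / 396270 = 18415.70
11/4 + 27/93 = 377/124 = 3.04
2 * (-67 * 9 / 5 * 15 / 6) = -603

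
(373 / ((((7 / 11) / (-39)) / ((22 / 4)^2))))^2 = 374889251271249 / 784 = 478175065397.00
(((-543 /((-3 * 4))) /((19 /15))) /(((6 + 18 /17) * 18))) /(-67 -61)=-3077 /1400832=-0.00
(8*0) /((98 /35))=0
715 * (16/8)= 1430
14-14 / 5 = 56 / 5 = 11.20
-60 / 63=-20 / 21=-0.95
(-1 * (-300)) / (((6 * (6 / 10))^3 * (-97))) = -3125 / 47142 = -0.07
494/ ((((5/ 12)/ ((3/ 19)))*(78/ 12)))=144/ 5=28.80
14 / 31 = 0.45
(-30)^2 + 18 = 918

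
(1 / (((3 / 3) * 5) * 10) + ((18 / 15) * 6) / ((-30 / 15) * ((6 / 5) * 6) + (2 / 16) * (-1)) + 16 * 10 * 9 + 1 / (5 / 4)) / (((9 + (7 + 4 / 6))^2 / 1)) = 376572789 / 72625000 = 5.19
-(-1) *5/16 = 5/16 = 0.31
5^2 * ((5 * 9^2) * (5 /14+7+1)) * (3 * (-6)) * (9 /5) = -19190925 /7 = -2741560.71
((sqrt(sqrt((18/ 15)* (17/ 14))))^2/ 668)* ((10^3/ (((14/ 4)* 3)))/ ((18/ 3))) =50* sqrt(1785)/ 73647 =0.03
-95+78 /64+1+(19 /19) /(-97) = -92.79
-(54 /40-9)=153 /20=7.65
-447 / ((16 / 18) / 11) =-44253 / 8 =-5531.62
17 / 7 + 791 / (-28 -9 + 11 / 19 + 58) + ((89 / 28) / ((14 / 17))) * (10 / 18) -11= 21862781 / 723240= 30.23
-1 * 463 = -463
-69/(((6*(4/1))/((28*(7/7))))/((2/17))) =-161/17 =-9.47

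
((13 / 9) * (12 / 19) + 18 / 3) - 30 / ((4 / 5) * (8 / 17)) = -66371 / 912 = -72.78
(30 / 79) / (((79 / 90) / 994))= 430.03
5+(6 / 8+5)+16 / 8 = 51 / 4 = 12.75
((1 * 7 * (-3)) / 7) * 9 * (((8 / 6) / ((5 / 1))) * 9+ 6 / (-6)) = -189 / 5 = -37.80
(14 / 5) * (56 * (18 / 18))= 784 / 5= 156.80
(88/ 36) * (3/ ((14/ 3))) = 11/ 7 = 1.57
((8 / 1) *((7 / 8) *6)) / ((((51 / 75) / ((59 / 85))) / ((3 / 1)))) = 37170 / 289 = 128.62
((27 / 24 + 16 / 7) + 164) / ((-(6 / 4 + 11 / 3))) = -28125 / 868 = -32.40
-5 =-5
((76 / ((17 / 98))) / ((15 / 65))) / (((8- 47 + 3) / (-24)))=193648 / 153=1265.67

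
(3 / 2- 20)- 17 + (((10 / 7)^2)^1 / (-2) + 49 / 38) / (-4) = -35.57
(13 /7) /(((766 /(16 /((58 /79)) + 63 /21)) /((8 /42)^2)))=74776 /34287309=0.00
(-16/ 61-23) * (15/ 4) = -87.23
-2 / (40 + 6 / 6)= -2 / 41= -0.05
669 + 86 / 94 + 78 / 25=790816 / 1175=673.03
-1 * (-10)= 10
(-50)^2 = 2500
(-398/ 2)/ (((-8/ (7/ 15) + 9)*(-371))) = -199/ 3021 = -0.07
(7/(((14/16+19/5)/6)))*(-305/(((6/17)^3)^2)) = -15156973475/10692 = -1417599.46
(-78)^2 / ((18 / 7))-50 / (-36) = 42613 / 18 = 2367.39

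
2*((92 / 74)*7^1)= 644 / 37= 17.41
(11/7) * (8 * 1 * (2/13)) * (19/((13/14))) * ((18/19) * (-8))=-50688/169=-299.93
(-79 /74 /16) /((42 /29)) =-2291 /49728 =-0.05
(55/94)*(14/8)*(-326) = -62755/188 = -333.80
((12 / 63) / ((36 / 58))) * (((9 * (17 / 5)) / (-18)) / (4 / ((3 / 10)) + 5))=-493 / 17325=-0.03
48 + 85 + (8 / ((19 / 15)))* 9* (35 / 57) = 60613 / 361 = 167.90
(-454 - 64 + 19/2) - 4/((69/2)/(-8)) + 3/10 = -175009/345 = -507.27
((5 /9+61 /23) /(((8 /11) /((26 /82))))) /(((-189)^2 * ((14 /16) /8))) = 759616 /2122148889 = 0.00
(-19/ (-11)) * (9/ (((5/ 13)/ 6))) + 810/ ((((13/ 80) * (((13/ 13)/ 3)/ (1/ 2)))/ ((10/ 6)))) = 12704.05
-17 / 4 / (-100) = 17 / 400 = 0.04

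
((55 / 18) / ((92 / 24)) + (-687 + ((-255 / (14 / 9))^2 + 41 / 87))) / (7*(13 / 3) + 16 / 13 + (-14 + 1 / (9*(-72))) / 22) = 158615684179524 / 187331210129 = 846.71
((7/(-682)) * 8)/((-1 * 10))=14/1705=0.01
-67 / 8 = -8.38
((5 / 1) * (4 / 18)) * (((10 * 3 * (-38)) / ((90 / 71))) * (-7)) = 188860 / 27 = 6994.81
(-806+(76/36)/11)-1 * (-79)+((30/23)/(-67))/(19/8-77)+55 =-20395575511/30359241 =-671.81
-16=-16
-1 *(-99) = 99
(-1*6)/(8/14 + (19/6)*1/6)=-1512/277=-5.46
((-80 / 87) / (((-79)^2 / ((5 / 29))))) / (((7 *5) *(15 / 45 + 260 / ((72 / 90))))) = -5 / 2241186787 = -0.00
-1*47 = -47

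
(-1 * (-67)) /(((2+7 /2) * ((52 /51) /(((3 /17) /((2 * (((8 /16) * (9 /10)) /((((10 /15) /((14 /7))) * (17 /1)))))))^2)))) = 56950 /3861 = 14.75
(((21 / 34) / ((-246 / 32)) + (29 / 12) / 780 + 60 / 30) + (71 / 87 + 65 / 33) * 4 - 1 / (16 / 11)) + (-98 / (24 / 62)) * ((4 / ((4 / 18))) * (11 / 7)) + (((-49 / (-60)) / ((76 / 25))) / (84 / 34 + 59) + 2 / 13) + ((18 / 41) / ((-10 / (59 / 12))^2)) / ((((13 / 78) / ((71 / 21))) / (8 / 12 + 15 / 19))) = -176254230462221 / 24667057800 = -7145.33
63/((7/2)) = 18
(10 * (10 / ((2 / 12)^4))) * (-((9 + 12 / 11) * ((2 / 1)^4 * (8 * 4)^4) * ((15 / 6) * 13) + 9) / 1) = -7843885363742400 / 11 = -713080487612945.45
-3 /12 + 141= 563 /4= 140.75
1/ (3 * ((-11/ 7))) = -7/ 33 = -0.21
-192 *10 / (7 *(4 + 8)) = -160 / 7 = -22.86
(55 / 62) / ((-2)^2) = 55 / 248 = 0.22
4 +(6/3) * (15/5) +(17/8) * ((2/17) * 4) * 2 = 12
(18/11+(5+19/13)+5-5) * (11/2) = 579/13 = 44.54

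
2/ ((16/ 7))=7/ 8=0.88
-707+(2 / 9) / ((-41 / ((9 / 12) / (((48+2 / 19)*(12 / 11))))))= -1907576705 / 2698128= -707.00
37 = 37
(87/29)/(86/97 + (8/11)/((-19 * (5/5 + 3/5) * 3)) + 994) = 182457/60507523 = 0.00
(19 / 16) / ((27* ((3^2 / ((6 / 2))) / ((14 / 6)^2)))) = 0.08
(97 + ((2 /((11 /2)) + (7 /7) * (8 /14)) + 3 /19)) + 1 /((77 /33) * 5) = 718177 /7315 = 98.18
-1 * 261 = -261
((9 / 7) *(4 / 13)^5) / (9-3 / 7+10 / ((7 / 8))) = 2304 / 12995255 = 0.00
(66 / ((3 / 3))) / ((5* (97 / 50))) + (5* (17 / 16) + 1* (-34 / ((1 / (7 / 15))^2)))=1645493 / 349200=4.71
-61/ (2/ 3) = -183/ 2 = -91.50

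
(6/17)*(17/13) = 6/13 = 0.46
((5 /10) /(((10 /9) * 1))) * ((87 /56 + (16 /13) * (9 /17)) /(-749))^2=6703188129 /1718518582027520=0.00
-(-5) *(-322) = -1610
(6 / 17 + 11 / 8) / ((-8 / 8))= -235 / 136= -1.73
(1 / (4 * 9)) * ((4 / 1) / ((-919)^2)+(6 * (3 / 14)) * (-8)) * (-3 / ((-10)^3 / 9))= -45606273 / 5911927000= -0.01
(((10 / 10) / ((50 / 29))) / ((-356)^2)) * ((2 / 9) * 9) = 29 / 3168400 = 0.00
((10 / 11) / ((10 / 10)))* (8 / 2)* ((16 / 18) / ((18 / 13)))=2080 / 891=2.33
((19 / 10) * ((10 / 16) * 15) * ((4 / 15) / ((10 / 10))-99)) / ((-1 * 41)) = 28139 / 656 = 42.89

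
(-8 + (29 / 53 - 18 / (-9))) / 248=-289 / 13144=-0.02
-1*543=-543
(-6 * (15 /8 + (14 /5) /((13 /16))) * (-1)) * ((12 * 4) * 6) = 597672 /65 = 9194.95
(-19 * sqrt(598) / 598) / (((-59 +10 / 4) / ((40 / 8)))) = 95 * sqrt(598) / 33787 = 0.07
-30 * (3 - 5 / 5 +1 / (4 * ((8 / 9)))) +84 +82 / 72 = 2405 / 144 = 16.70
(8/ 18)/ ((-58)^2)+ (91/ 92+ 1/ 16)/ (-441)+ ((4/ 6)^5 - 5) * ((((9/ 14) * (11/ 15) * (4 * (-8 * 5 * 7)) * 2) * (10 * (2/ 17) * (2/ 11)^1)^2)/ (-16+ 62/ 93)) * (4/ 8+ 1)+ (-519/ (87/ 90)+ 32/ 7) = -240952007554393/ 433883297232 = -555.34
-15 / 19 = -0.79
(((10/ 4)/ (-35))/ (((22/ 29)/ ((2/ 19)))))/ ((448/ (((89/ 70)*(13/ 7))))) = -33553/ 642315520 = -0.00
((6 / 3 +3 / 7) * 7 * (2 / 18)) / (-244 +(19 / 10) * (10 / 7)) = -119 / 15201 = -0.01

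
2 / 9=0.22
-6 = -6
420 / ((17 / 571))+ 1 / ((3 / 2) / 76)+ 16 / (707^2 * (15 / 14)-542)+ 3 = 772765957769 / 54571071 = 14160.73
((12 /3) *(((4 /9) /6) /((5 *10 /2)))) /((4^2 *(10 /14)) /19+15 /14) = 2128 /300375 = 0.01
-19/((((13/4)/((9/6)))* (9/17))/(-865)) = 558790/39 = 14327.95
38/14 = 2.71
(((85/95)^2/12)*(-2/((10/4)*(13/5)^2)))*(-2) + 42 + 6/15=38816174/915135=42.42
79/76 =1.04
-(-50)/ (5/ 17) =170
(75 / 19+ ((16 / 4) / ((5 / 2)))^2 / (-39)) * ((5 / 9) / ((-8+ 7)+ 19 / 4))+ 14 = 7290086 / 500175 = 14.58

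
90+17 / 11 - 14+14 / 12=5195 / 66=78.71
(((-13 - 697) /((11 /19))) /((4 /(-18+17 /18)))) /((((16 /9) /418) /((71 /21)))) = 2793394535 /672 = 4156837.11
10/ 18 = 5/ 9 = 0.56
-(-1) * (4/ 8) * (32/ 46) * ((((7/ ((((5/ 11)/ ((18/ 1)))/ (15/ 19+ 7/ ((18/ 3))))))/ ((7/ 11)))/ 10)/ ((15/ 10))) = 19.76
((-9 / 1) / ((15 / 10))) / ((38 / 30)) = -90 / 19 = -4.74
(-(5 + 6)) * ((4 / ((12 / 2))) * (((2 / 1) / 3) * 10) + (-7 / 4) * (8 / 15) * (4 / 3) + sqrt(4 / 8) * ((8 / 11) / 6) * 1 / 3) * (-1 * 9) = 2 * sqrt(2) + 1584 / 5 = 319.63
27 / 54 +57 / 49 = 163 / 98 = 1.66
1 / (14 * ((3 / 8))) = 4 / 21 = 0.19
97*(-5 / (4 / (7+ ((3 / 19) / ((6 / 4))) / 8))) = -258505 / 304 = -850.35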